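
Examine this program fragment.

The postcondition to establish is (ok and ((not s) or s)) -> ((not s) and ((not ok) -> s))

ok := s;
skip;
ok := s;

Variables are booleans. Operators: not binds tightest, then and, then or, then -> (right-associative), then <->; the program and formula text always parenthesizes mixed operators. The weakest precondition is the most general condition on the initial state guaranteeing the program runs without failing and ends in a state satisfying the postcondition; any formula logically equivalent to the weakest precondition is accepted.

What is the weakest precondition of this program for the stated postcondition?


Working backward. After the program, the postcondition (ok and ((not s) or s)) -> ((not s) and ((not ok) -> s)) must hold; in canonical form it is ok -> ((not s) and ((not ok) -> s)).
Before ok := s: s -> ((not s) and ((not s) -> s))
Before skip: s -> ((not s) and ((not s) -> s))
Before ok := s: s -> ((not s) and ((not s) -> s))
Answer: WP = s -> ((not s) and ((not s) -> s))


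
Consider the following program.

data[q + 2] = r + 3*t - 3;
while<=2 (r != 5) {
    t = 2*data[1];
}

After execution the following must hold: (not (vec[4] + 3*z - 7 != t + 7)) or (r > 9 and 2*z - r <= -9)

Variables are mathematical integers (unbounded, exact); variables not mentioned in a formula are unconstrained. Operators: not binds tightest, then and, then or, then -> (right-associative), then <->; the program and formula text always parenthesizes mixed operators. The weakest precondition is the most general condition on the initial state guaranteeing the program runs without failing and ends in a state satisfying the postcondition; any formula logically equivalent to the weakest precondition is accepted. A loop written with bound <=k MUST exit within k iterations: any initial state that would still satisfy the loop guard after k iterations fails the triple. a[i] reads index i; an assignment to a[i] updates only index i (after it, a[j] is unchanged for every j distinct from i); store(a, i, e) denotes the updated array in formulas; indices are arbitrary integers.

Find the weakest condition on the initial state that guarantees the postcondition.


Working backward. After the program, the postcondition (not (vec[4] + 3*z - 7 != t + 7)) or (r > 9 and 2*z - r <= -9) must hold; in canonical form it is (not (vec[4] + 3*z != t + 14)) or (r > 9 and 2*z <= r - 9).
Before the loop (bound <=2), unroll the exhaustion recursion (WP_0 = exit-now case; WP_j = one more guarded iteration, up to j = 2):
  WP_0: (not (r != 5)) and ((not (vec[4] + 3*z != t + 14)) or (r > 9 and 2*z <= r - 9))
  WP_1: (r != 5 -> ((not (r != 5)) and ((not (vec[4] + 3*z != 2*data[1] + 14)) or (r > 9 and 2*z <= r - 9)))) and ((not (r != 5)) -> ((not (vec[4] + 3*z != t + 14)) or (r > 9 and 2*z <= r - 9)))
  WP_2: (r != 5 -> ((r != 5 -> ((not (r != 5)) and ((not (vec[4] + 3*z != 2*data[1] + 14)) or (r > 9 and 2*z <= r - 9)))) and ((not (r != 5)) -> ((not (vec[4] + 3*z != 2*data[1] + 14)) or (r > 9 and 2*z <= r - 9))))) and ((not (r != 5)) -> ((not (vec[4] + 3*z != t + 14)) or (r > 9 and 2*z <= r - 9)))
So before the loop: (r != 5 -> ((r != 5 -> ((not (r != 5)) and ((not (vec[4] + 3*z != 2*data[1] + 14)) or (r > 9 and 2*z <= r - 9)))) and ((not (r != 5)) -> ((not (vec[4] + 3*z != 2*data[1] + 14)) or (r > 9 and 2*z <= r - 9))))) and ((not (r != 5)) -> ((not (vec[4] + 3*z != t + 14)) or (r > 9 and 2*z <= r - 9)))
Before data[q + 2] := r + 3*t - 3: (r != 5 -> ((r != 5 -> ((not (r != 5)) and ((not (vec[4] + 3*z != 2*store(data, q + 2, r + 3*t - 3)[1] + 14)) or (r > 9 and 2*z <= r - 9)))) and ((not (r != 5)) -> ((not (vec[4] + 3*z != 2*store(data, q + 2, r + 3*t - 3)[1] + 14)) or (r > 9 and 2*z <= r - 9))))) and ((not (r != 5)) -> ((not (vec[4] + 3*z != t + 14)) or (r > 9 and 2*z <= r - 9)))
Answer: WP = (r != 5 -> ((r != 5 -> ((not (r != 5)) and ((not (vec[4] + 3*z != 2*store(data, q + 2, r + 3*t - 3)[1] + 14)) or (r > 9 and 2*z <= r - 9)))) and ((not (r != 5)) -> ((not (vec[4] + 3*z != 2*store(data, q + 2, r + 3*t - 3)[1] + 14)) or (r > 9 and 2*z <= r - 9))))) and ((not (r != 5)) -> ((not (vec[4] + 3*z != t + 14)) or (r > 9 and 2*z <= r - 9)))


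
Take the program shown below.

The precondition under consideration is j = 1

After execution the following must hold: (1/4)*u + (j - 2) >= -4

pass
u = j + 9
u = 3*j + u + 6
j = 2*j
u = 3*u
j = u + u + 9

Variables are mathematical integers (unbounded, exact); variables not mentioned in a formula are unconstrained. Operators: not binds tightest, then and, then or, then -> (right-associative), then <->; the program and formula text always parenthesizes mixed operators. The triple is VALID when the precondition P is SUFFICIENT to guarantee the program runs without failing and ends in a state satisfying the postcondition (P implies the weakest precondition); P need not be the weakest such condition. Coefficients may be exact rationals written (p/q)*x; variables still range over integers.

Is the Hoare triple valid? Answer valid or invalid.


Working backward. After the program, the postcondition (1/4)*u + (j - 2) >= -4 must hold; in canonical form it is j + (1/4)*u >= -2.
Before j := u + u + 9: (9/4)*u >= -11
Before u := 3*u: (27/4)*u >= -11
Before j := 2*j: (27/4)*u >= -11
Before u := 3*j + u + 6: (81/4)*j + (27/4)*u >= -103/2
Before u := j + 9: 27*j >= -449/4
Before skip: 27*j >= -449/4
The weakest precondition is 27*j >= -449/4.
Check whether j = 1 implies it.
Every state satisfying the precondition satisfies the weakest precondition: the implication holds.
Answer: valid


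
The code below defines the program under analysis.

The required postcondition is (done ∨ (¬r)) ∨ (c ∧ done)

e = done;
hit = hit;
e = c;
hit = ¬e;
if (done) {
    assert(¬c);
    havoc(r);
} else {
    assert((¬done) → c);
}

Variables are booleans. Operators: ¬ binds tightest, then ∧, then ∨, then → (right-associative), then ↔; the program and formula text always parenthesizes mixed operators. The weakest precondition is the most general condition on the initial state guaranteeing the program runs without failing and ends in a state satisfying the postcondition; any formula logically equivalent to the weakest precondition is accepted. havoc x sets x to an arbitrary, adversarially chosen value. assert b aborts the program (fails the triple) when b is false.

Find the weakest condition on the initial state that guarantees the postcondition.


Working backward. After the program, the postcondition (done ∨ (¬r)) ∨ (c ∧ done) must hold; in canonical form it is done ∨ (¬r) ∨ (c ∧ done).
Then branch requires (¬c) ∧ (done ∨ (c ∧ done)); else branch requires ((¬done) → c) ∧ (done ∨ (¬r) ∨ (c ∧ done)).
Before the if: (done → ((¬c) ∧ (done ∨ (c ∧ done)))) ∧ ((¬done) → (((¬done) → c) ∧ (done ∨ (¬r) ∨ (c ∧ done))))
Before hit := ¬e: (done → ((¬c) ∧ (done ∨ (c ∧ done)))) ∧ ((¬done) → (((¬done) → c) ∧ (done ∨ (¬r) ∨ (c ∧ done))))
Before e := c: (done → ((¬c) ∧ (done ∨ (c ∧ done)))) ∧ ((¬done) → (((¬done) → c) ∧ (done ∨ (¬r) ∨ (c ∧ done))))
Before hit := hit: (done → ((¬c) ∧ (done ∨ (c ∧ done)))) ∧ ((¬done) → (((¬done) → c) ∧ (done ∨ (¬r) ∨ (c ∧ done))))
Before e := done: (done → ((¬c) ∧ (done ∨ (c ∧ done)))) ∧ ((¬done) → (((¬done) → c) ∧ (done ∨ (¬r) ∨ (c ∧ done))))
Answer: WP = (done → ((¬c) ∧ (done ∨ (c ∧ done)))) ∧ ((¬done) → (((¬done) → c) ∧ (done ∨ (¬r) ∨ (c ∧ done))))


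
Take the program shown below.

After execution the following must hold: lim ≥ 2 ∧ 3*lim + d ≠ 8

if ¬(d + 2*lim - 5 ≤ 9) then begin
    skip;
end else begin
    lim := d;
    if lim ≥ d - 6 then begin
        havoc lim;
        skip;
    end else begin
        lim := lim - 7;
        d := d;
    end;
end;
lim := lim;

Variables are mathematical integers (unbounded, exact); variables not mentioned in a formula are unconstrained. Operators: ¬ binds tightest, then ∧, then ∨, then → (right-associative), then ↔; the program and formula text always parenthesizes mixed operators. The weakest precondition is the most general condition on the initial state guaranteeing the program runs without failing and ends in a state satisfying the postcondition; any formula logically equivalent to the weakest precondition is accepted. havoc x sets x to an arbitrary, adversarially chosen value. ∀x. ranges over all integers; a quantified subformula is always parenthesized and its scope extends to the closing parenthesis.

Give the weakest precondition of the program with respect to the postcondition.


Working backward. After the program, the postcondition lim ≥ 2 ∧ 3*lim + d ≠ 8 must hold; in canonical form it is lim ≥ 2 ∧ d + 3*lim ≠ 8.
Before lim := lim: lim ≥ 2 ∧ d + 3*lim ≠ 8
Then branch requires lim ≥ 2 ∧ d + 3*lim ≠ 8; else branch requires ∀lim_1. (lim_1 ≥ 2 ∧ d + 3*lim_1 ≠ 8).
Before the if: ((¬(d + 2*lim ≤ 14)) → (lim ≥ 2 ∧ d + 3*lim ≠ 8)) ∧ (d + 2*lim ≤ 14 → (∀lim_1. (lim_1 ≥ 2 ∧ d + 3*lim_1 ≠ 8)))
Answer: WP = ((¬(d + 2*lim ≤ 14)) → (lim ≥ 2 ∧ d + 3*lim ≠ 8)) ∧ (d + 2*lim ≤ 14 → (∀lim_1. (lim_1 ≥ 2 ∧ d + 3*lim_1 ≠ 8)))


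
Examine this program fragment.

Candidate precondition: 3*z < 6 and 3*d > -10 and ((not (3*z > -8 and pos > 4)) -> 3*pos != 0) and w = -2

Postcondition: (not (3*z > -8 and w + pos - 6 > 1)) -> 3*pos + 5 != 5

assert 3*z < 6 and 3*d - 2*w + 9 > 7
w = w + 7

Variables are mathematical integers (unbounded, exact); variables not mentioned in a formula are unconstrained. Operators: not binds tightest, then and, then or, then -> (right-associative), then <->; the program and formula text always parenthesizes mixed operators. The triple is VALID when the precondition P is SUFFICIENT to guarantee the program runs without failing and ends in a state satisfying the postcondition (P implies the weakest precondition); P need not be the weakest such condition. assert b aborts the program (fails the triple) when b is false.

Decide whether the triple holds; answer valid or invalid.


Working backward. After the program, the postcondition (not (3*z > -8 and w + pos - 6 > 1)) -> 3*pos + 5 != 5 must hold; in canonical form it is (not (3*z > -8 and pos + w > 7)) -> 3*pos != 0.
Before w := w + 7: (not (3*z > -8 and pos + w > 0)) -> 3*pos != 0
Before assert 3*z < 6 and 3*d - 2*w + 9 > 7: 3*z < 6 and 3*d > 2*w - 2 and ((not (3*z > -8 and pos + w > 0)) -> 3*pos != 0)
The weakest precondition is 3*z < 6 and 3*d > 2*w - 2 and ((not (3*z > -8 and pos + w > 0)) -> 3*pos != 0).
Check whether 3*z < 6 and 3*d > -10 and ((not (3*z > -8 and pos > 4)) -> 3*pos != 0) and w = -2 implies it.
Countermodel: at the initial state d = -3, pos = 1, w = -2, z = 1, the precondition holds but the weakest precondition fails.
Answer: invalid


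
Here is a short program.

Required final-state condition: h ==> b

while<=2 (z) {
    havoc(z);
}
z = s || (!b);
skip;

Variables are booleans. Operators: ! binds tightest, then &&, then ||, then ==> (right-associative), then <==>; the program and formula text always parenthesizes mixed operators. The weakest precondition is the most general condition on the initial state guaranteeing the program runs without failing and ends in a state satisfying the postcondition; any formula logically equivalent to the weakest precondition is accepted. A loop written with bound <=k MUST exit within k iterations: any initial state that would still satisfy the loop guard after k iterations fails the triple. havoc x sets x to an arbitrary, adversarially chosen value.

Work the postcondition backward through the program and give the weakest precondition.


Working backward. After the program, h ==> b must hold.
Before skip: h ==> b
Before z := s || (!b): h ==> b
Before the loop (bound <=2), unroll the exhaustion recursion (WP_0 = exit-now case; WP_j = one more guarded iteration, up to j = 2):
  WP_0: (!z) && (h ==> b)
  WP_1: (!z) && ((!z) ==> (h ==> b))
  WP_2: (!z) && ((!z) ==> (h ==> b))
So before the loop: (!z) && ((!z) ==> (h ==> b))
Answer: WP = (!z) && ((!z) ==> (h ==> b))


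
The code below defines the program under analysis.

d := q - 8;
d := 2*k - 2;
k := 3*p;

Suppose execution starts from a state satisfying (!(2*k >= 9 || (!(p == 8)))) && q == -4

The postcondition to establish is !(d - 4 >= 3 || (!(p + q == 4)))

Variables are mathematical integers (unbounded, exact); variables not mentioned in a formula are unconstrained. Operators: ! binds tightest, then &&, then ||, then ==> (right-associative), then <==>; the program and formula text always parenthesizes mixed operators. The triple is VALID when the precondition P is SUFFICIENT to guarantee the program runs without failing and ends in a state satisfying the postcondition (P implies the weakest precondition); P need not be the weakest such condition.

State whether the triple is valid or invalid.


Working backward. After the program, the postcondition !(d - 4 >= 3 || (!(p + q == 4))) must hold; in canonical form it is !(d >= 7 || (!(p + q == 4))).
Before k := 3*p: !(d >= 7 || (!(p + q == 4)))
Before d := 2*k - 2: !(2*k >= 9 || (!(p + q == 4)))
Before d := q - 8: !(2*k >= 9 || (!(p + q == 4)))
The weakest precondition is !(2*k >= 9 || (!(p + q == 4))).
Check whether (!(2*k >= 9 || (!(p == 8)))) && q == -4 implies it.
Every state satisfying the precondition satisfies the weakest precondition: the implication holds.
Answer: valid


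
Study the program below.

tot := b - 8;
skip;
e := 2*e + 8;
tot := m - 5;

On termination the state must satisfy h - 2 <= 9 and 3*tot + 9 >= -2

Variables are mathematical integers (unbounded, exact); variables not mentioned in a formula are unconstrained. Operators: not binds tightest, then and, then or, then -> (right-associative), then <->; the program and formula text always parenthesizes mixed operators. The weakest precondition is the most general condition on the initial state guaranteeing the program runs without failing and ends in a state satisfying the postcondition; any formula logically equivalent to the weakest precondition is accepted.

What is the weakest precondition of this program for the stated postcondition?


Working backward. After the program, the postcondition h - 2 <= 9 and 3*tot + 9 >= -2 must hold; in canonical form it is h <= 11 and 3*tot >= -11.
Before tot := m - 5: h <= 11 and 3*m >= 4
Before e := 2*e + 8: h <= 11 and 3*m >= 4
Before skip: h <= 11 and 3*m >= 4
Before tot := b - 8: h <= 11 and 3*m >= 4
Answer: WP = h <= 11 and 3*m >= 4


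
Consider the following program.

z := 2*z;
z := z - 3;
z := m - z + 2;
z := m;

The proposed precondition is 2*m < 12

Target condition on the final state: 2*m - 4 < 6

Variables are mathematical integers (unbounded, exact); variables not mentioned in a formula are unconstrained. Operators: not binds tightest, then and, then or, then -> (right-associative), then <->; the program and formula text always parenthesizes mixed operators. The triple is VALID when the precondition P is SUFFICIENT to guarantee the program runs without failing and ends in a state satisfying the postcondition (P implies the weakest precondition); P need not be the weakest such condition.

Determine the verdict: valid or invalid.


Working backward. After the program, the postcondition 2*m - 4 < 6 must hold; in canonical form it is 2*m < 10.
Before z := m: 2*m < 10
Before z := m - z + 2: 2*m < 10
Before z := z - 3: 2*m < 10
Before z := 2*z: 2*m < 10
The weakest precondition is 2*m < 10.
Check whether 2*m < 12 implies it.
Countermodel: at the initial state m = 5, the precondition holds but the weakest precondition fails.
Answer: invalid


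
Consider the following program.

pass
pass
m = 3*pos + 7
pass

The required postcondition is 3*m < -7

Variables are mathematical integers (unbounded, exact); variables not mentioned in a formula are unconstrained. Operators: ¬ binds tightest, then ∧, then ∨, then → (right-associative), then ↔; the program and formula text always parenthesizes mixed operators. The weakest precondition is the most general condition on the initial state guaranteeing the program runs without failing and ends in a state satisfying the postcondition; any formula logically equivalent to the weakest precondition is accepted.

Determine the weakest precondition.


Working backward. After the program, 3*m < -7 must hold.
Before skip: 3*m < -7
Before m := 3*pos + 7: 9*pos < -28
Before skip: 9*pos < -28
Before skip: 9*pos < -28
Answer: WP = 9*pos < -28


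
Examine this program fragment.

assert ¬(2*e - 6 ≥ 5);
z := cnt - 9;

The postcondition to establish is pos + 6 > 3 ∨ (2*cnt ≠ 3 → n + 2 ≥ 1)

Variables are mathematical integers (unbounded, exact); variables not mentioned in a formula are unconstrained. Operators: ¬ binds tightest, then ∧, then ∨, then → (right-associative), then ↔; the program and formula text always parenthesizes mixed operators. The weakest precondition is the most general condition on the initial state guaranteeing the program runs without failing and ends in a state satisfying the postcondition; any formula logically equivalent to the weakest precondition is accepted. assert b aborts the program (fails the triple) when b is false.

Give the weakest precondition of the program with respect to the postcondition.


Working backward. After the program, the postcondition pos + 6 > 3 ∨ (2*cnt ≠ 3 → n + 2 ≥ 1) must hold; in canonical form it is pos > -3 ∨ (2*cnt ≠ 3 → n ≥ -1).
Before z := cnt - 9: pos > -3 ∨ (2*cnt ≠ 3 → n ≥ -1)
Before assert ¬(2*e - 6 ≥ 5): (¬(2*e ≥ 11)) ∧ (pos > -3 ∨ (2*cnt ≠ 3 → n ≥ -1))
Answer: WP = (¬(2*e ≥ 11)) ∧ (pos > -3 ∨ (2*cnt ≠ 3 → n ≥ -1))


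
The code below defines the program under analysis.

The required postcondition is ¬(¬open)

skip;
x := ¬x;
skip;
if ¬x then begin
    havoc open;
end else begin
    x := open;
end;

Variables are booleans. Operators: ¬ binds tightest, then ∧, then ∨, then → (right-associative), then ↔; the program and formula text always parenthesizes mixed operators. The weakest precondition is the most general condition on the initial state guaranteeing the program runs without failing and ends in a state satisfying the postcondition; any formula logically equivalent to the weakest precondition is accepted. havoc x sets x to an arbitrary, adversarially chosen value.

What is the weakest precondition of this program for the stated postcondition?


Working backward. After the program, the postcondition ¬(¬open) must hold; in canonical form it is open.
Then branch requires false; else branch requires open.
Before the if: x ∧ (x → open)
Before skip: x ∧ (x → open)
Before x := ¬x: (¬x) ∧ ((¬x) → open)
Before skip: (¬x) ∧ ((¬x) → open)
Answer: WP = (¬x) ∧ ((¬x) → open)


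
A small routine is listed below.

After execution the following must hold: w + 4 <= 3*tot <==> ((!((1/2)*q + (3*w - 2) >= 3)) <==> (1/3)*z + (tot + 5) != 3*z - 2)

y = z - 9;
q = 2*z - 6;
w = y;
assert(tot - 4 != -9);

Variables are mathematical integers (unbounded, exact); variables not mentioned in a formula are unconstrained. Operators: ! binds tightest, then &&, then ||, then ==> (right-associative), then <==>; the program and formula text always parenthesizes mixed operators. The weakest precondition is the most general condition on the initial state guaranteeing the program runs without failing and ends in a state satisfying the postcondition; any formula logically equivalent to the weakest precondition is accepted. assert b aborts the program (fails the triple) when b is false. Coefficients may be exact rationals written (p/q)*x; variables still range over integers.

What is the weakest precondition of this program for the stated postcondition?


Working backward. After the program, the postcondition w + 4 <= 3*tot <==> ((!((1/2)*q + (3*w - 2) >= 3)) <==> (1/3)*z + (tot + 5) != 3*z - 2) must hold; in canonical form it is w <= 3*tot - 4 <==> ((!((1/2)*q + 3*w >= 5)) <==> tot != (8/3)*z - 7).
Before assert tot - 4 != -9: tot != -5 && (w <= 3*tot - 4 <==> ((!((1/2)*q + 3*w >= 5)) <==> tot != (8/3)*z - 7))
Before w := y: tot != -5 && (y <= 3*tot - 4 <==> ((!((1/2)*q + 3*y >= 5)) <==> tot != (8/3)*z - 7))
Before q := 2*z - 6: tot != -5 && (y <= 3*tot - 4 <==> ((!(3*y + z >= 8)) <==> tot != (8/3)*z - 7))
Before y := z - 9: tot != -5 && (z <= 3*tot + 5 <==> ((!(4*z >= 35)) <==> tot != (8/3)*z - 7))
Answer: WP = tot != -5 && (z <= 3*tot + 5 <==> ((!(4*z >= 35)) <==> tot != (8/3)*z - 7))


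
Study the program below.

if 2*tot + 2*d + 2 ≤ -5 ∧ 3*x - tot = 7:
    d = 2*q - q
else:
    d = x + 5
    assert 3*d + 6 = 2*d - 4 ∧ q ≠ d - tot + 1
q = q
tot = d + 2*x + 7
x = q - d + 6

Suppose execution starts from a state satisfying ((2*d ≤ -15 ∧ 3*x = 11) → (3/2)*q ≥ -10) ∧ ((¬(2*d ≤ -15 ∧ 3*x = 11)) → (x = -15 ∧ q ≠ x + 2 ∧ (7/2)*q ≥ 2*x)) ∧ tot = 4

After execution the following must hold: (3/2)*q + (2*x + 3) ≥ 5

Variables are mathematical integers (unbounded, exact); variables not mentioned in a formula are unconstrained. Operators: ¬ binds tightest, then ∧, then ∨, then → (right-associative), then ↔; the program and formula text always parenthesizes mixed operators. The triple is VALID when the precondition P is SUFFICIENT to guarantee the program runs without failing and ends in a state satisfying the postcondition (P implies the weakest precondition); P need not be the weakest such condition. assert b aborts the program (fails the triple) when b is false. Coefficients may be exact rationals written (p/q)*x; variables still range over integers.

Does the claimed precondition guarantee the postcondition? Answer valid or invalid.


Working backward. After the program, the postcondition (3/2)*q + (2*x + 3) ≥ 5 must hold; in canonical form it is (3/2)*q + 2*x ≥ 2.
Before x := q - d + 6: (7/2)*q ≥ 2*d - 10
Before tot := d + 2*x + 7: (7/2)*q ≥ 2*d - 10
Before q := q: (7/2)*q ≥ 2*d - 10
Then branch requires (3/2)*q ≥ -10; else branch requires x = -15 ∧ q + tot ≠ x + 6 ∧ (7/2)*q ≥ 2*x.
Before the if: ((2*d + 2*tot ≤ -7 ∧ 3*x = tot + 7) → (3/2)*q ≥ -10) ∧ ((¬(2*d + 2*tot ≤ -7 ∧ 3*x = tot + 7)) → (x = -15 ∧ q + tot ≠ x + 6 ∧ (7/2)*q ≥ 2*x))
The weakest precondition is ((2*d + 2*tot ≤ -7 ∧ 3*x = tot + 7) → (3/2)*q ≥ -10) ∧ ((¬(2*d + 2*tot ≤ -7 ∧ 3*x = tot + 7)) → (x = -15 ∧ q + tot ≠ x + 6 ∧ (7/2)*q ≥ 2*x)).
Check whether ((2*d ≤ -15 ∧ 3*x = 11) → (3/2)*q ≥ -10) ∧ ((¬(2*d ≤ -15 ∧ 3*x = 11)) → (x = -15 ∧ q ≠ x + 2 ∧ (7/2)*q ≥ 2*x)) ∧ tot = 4 implies it.
Every state satisfying the precondition satisfies the weakest precondition: the implication holds.
Answer: valid


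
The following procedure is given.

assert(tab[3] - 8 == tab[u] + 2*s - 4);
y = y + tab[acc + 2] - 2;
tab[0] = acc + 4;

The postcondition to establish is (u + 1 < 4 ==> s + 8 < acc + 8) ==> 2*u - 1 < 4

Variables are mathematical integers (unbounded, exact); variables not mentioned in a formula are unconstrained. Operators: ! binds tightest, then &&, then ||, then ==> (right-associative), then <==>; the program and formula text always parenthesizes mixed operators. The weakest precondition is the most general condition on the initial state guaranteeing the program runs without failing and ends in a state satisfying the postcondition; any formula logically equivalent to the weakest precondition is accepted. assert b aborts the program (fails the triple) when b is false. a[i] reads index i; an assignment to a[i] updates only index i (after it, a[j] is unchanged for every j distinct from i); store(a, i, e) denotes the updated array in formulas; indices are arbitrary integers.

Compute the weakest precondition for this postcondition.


Working backward. After the program, the postcondition (u + 1 < 4 ==> s + 8 < acc + 8) ==> 2*u - 1 < 4 must hold; in canonical form it is (u < 3 ==> s < acc) ==> 2*u < 5.
Before tab[0] := acc + 4: (u < 3 ==> s < acc) ==> 2*u < 5
Before y := y + tab[acc + 2] - 2: (u < 3 ==> s < acc) ==> 2*u < 5
Before assert tab[3] - 8 == tab[u] + 2*s - 4: tab[3] == tab[u] + 2*s + 4 && ((u < 3 ==> s < acc) ==> 2*u < 5)
Answer: WP = tab[3] == tab[u] + 2*s + 4 && ((u < 3 ==> s < acc) ==> 2*u < 5)


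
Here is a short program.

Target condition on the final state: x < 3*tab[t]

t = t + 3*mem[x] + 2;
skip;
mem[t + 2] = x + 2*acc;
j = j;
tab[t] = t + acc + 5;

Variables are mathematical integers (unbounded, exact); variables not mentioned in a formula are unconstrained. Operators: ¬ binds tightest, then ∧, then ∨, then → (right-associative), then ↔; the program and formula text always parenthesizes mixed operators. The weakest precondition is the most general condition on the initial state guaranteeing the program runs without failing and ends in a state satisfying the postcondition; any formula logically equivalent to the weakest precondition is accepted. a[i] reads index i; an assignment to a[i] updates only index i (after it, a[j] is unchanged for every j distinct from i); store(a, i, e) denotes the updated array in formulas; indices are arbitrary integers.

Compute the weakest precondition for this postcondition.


Working backward. After the program, x < 3*tab[t] must hold.
Before tab[t] := t + acc + 5: x < 3*store(tab, t, acc + t + 5)[t]
Before j := j: x < 3*store(tab, t, acc + t + 5)[t]
Before mem[t + 2] := x + 2*acc: x < 3*store(tab, t, acc + t + 5)[t]
Before skip: x < 3*store(tab, t, acc + t + 5)[t]
Before t := t + 3*mem[x] + 2: x < 3*store(tab, 3*mem[x] + t + 2, 3*mem[x] + acc + t + 7)[3*mem[x] + t + 2]
Answer: WP = x < 3*store(tab, 3*mem[x] + t + 2, 3*mem[x] + acc + t + 7)[3*mem[x] + t + 2]


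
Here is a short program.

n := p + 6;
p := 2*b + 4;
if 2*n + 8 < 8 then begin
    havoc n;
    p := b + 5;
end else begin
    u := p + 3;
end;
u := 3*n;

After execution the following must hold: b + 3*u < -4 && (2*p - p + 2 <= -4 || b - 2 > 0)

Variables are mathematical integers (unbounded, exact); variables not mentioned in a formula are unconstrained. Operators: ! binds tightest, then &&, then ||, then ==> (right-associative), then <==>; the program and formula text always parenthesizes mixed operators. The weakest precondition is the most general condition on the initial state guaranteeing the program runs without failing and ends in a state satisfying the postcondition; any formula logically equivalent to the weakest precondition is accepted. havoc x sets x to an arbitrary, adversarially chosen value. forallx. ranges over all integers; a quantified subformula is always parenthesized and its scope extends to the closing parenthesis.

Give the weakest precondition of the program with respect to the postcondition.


Working backward. After the program, the postcondition b + 3*u < -4 && (2*p - p + 2 <= -4 || b - 2 > 0) must hold; in canonical form it is b + 3*u < -4 && (p <= -6 || b > 2).
Before u := 3*n: b + 9*n < -4 && (p <= -6 || b > 2)
Then branch requires forall n_1. (b + 9*n_1 < -4 && (b <= -11 || b > 2)); else branch requires b + 9*n < -4 && (p <= -6 || b > 2).
Before the if: (2*n < 0 ==> (forall n_1. (b + 9*n_1 < -4 && (b <= -11 || b > 2)))) && ((!(2*n < 0)) ==> (b + 9*n < -4 && (p <= -6 || b > 2)))
Before p := 2*b + 4: (2*n < 0 ==> (forall n_1. (b + 9*n_1 < -4 && (b <= -11 || b > 2)))) && ((!(2*n < 0)) ==> (b + 9*n < -4 && (2*b <= -10 || b > 2)))
Before n := p + 6: (2*p < -12 ==> (forall n_1. (b + 9*n_1 < -4 && (b <= -11 || b > 2)))) && ((!(2*p < -12)) ==> (b + 9*p < -58 && (2*b <= -10 || b > 2)))
Answer: WP = (2*p < -12 ==> (forall n_1. (b + 9*n_1 < -4 && (b <= -11 || b > 2)))) && ((!(2*p < -12)) ==> (b + 9*p < -58 && (2*b <= -10 || b > 2)))


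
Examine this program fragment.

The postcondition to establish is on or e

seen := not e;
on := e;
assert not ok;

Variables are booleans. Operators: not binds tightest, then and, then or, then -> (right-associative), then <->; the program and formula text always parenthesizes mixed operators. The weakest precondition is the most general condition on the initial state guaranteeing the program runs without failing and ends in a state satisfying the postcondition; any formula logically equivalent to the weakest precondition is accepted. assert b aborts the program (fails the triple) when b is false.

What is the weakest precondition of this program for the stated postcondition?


Working backward. After the program, on or e must hold.
Before assert not ok: (not ok) and (on or e)
Before on := e: (not ok) and e
Before seen := not e: (not ok) and e
Answer: WP = (not ok) and e


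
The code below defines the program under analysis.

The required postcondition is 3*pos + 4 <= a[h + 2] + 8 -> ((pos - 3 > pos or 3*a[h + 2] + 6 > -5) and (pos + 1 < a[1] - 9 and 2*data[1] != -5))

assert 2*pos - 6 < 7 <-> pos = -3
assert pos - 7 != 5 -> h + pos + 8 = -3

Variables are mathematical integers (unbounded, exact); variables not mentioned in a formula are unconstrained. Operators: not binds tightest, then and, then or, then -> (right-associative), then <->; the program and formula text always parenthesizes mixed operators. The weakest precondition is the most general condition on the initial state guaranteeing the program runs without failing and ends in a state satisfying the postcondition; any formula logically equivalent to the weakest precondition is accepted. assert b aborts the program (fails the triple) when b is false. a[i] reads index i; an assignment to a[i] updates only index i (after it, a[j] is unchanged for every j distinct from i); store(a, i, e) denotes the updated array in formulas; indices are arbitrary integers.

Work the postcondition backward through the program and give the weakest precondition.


Working backward. After the program, the postcondition 3*pos + 4 <= a[h + 2] + 8 -> ((pos - 3 > pos or 3*a[h + 2] + 6 > -5) and (pos + 1 < a[1] - 9 and 2*data[1] != -5)) must hold; in canonical form it is 3*pos <= a[h + 2] + 4 -> (3*a[h + 2] > -11 and pos < a[1] - 10 and 2*data[1] != -5).
Before assert pos - 7 != 5 -> h + pos + 8 = -3: (pos != 12 -> h + pos = -11) and (3*pos <= a[h + 2] + 4 -> (3*a[h + 2] > -11 and pos < a[1] - 10 and 2*data[1] != -5))
Before assert 2*pos - 6 < 7 <-> pos = -3: (2*pos < 13 <-> pos = -3) and (pos != 12 -> h + pos = -11) and (3*pos <= a[h + 2] + 4 -> (3*a[h + 2] > -11 and pos < a[1] - 10 and 2*data[1] != -5))
Answer: WP = (2*pos < 13 <-> pos = -3) and (pos != 12 -> h + pos = -11) and (3*pos <= a[h + 2] + 4 -> (3*a[h + 2] > -11 and pos < a[1] - 10 and 2*data[1] != -5))


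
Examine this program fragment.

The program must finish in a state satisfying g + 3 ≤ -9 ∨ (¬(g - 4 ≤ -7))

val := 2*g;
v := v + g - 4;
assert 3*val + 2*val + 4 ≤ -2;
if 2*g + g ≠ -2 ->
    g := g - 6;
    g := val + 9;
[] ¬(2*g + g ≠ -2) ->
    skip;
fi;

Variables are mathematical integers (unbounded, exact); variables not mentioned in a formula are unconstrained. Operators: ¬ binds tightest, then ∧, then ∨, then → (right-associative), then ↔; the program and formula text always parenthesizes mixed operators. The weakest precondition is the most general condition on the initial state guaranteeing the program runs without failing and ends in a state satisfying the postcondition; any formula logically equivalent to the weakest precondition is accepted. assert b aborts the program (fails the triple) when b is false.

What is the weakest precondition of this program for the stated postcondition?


Working backward. After the program, the postcondition g + 3 ≤ -9 ∨ (¬(g - 4 ≤ -7)) must hold; in canonical form it is g ≤ -12 ∨ (¬(g ≤ -3)).
Then branch requires val ≤ -21 ∨ (¬(val ≤ -12)); else branch requires g ≤ -12 ∨ (¬(g ≤ -3)).
Before the if: (3*g ≠ -2 → (val ≤ -21 ∨ (¬(val ≤ -12)))) ∧ ((¬(3*g ≠ -2)) → (g ≤ -12 ∨ (¬(g ≤ -3))))
Before assert 3*val + 2*val + 4 ≤ -2: 5*val ≤ -6 ∧ (3*g ≠ -2 → (val ≤ -21 ∨ (¬(val ≤ -12)))) ∧ ((¬(3*g ≠ -2)) → (g ≤ -12 ∨ (¬(g ≤ -3))))
Before v := v + g - 4: 5*val ≤ -6 ∧ (3*g ≠ -2 → (val ≤ -21 ∨ (¬(val ≤ -12)))) ∧ ((¬(3*g ≠ -2)) → (g ≤ -12 ∨ (¬(g ≤ -3))))
Before val := 2*g: 10*g ≤ -6 ∧ (3*g ≠ -2 → (2*g ≤ -21 ∨ (¬(2*g ≤ -12)))) ∧ ((¬(3*g ≠ -2)) → (g ≤ -12 ∨ (¬(g ≤ -3))))
Answer: WP = 10*g ≤ -6 ∧ (3*g ≠ -2 → (2*g ≤ -21 ∨ (¬(2*g ≤ -12)))) ∧ ((¬(3*g ≠ -2)) → (g ≤ -12 ∨ (¬(g ≤ -3))))


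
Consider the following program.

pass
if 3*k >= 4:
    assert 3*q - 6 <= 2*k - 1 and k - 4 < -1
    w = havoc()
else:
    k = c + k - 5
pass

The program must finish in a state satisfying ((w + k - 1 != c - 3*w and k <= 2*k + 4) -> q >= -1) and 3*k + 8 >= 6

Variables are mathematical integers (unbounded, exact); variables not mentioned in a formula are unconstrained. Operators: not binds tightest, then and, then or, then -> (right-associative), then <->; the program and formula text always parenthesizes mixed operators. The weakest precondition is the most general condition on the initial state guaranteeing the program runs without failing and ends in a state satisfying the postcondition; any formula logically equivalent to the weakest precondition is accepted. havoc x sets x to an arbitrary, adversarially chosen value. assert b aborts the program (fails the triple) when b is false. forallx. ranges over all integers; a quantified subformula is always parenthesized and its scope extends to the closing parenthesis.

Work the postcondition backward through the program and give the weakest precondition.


Working backward. After the program, the postcondition ((w + k - 1 != c - 3*w and k <= 2*k + 4) -> q >= -1) and 3*k + 8 >= 6 must hold; in canonical form it is ((k + 4*w != c + 1 and k >= -4) -> q >= -1) and 3*k >= -2.
Before skip: ((k + 4*w != c + 1 and k >= -4) -> q >= -1) and 3*k >= -2
Then branch requires 3*q <= 2*k + 5 and k < 3 and (forall w_1. (((k + 4*w_1 != c + 1 and k >= -4) -> q >= -1) and 3*k >= -2)); else branch requires ((k + 4*w != 6 and c + k >= 1) -> q >= -1) and 3*c + 3*k >= 13.
Before the if: (3*k >= 4 -> (3*q <= 2*k + 5 and k < 3 and (forall w_1. (((k + 4*w_1 != c + 1 and k >= -4) -> q >= -1) and 3*k >= -2)))) and ((not (3*k >= 4)) -> (((k + 4*w != 6 and c + k >= 1) -> q >= -1) and 3*c + 3*k >= 13))
Before skip: (3*k >= 4 -> (3*q <= 2*k + 5 and k < 3 and (forall w_1. (((k + 4*w_1 != c + 1 and k >= -4) -> q >= -1) and 3*k >= -2)))) and ((not (3*k >= 4)) -> (((k + 4*w != 6 and c + k >= 1) -> q >= -1) and 3*c + 3*k >= 13))
Answer: WP = (3*k >= 4 -> (3*q <= 2*k + 5 and k < 3 and (forall w_1. (((k + 4*w_1 != c + 1 and k >= -4) -> q >= -1) and 3*k >= -2)))) and ((not (3*k >= 4)) -> (((k + 4*w != 6 and c + k >= 1) -> q >= -1) and 3*c + 3*k >= 13))


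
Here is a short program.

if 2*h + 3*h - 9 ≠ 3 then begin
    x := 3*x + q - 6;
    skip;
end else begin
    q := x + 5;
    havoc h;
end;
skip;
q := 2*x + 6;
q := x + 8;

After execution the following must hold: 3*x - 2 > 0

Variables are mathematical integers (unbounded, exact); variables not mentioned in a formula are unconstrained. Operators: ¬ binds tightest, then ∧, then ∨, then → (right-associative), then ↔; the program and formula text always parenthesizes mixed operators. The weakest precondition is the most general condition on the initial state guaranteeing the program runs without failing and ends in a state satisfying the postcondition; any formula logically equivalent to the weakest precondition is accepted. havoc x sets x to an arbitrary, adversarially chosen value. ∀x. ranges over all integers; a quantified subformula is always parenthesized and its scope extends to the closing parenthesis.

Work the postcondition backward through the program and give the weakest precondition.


Working backward. After the program, the postcondition 3*x - 2 > 0 must hold; in canonical form it is 3*x > 2.
Before q := x + 8: 3*x > 2
Before q := 2*x + 6: 3*x > 2
Before skip: 3*x > 2
Then branch requires 3*q + 9*x > 20; else branch requires 3*x > 2.
Before the if: (5*h ≠ 12 → 3*q + 9*x > 20) ∧ ((¬(5*h ≠ 12)) → 3*x > 2)
Answer: WP = (5*h ≠ 12 → 3*q + 9*x > 20) ∧ ((¬(5*h ≠ 12)) → 3*x > 2)


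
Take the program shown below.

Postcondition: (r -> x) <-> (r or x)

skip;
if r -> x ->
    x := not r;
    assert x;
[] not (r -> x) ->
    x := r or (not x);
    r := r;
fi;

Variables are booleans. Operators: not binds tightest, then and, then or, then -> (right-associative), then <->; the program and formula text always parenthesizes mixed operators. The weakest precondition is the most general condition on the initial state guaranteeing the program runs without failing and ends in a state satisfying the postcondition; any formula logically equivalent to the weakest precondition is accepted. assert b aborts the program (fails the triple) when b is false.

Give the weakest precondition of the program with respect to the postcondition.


Working backward. After the program, (r -> x) <-> (r or x) must hold.
Then branch requires (not r) and (r -> (not r)); else branch requires (r -> (r or (not x))) <-> (r or (not x)).
Before the if: ((r -> x) -> ((not r) and (r -> (not r)))) and ((not (r -> x)) -> ((r -> (r or (not x))) <-> (r or (not x))))
Before skip: ((r -> x) -> ((not r) and (r -> (not r)))) and ((not (r -> x)) -> ((r -> (r or (not x))) <-> (r or (not x))))
Answer: WP = ((r -> x) -> ((not r) and (r -> (not r)))) and ((not (r -> x)) -> ((r -> (r or (not x))) <-> (r or (not x))))


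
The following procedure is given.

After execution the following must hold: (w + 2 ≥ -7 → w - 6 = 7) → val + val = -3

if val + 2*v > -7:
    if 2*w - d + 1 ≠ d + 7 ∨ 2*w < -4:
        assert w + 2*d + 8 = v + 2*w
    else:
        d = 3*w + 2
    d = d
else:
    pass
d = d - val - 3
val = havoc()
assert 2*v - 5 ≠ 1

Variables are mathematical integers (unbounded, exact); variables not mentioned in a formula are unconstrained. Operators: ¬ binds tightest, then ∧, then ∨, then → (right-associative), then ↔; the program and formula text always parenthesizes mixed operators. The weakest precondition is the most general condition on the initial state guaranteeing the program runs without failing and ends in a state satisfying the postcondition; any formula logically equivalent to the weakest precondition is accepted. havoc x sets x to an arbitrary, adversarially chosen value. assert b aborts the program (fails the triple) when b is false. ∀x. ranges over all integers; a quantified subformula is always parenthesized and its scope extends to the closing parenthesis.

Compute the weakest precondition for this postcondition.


Working backward. After the program, the postcondition (w + 2 ≥ -7 → w - 6 = 7) → val + val = -3 must hold; in canonical form it is (w ≥ -9 → w = 13) → 2*val = -3.
Before assert 2*v - 5 ≠ 1: 2*v ≠ 6 ∧ ((w ≥ -9 → w = 13) → 2*val = -3)
Before havoc val: ∀val_1. (2*v ≠ 6 ∧ ((w ≥ -9 → w = 13) → 2*val_1 = -3))
Before d := d - val - 3: ∀val_1. (2*v ≠ 6 ∧ ((w ≥ -9 → w = 13) → 2*val_1 = -3))
Then branch requires ((2*w ≠ 2*d + 6 ∨ 2*w < -4) → (2*d = v + w - 8 ∧ (∀val_1. (2*v ≠ 6 ∧ ((w ≥ -9 → w = 13) → 2*val_1 = -3))))) ∧ ((¬(2*w ≠ 2*d + 6 ∨ 2*w < -4)) → (∀val_1. (2*v ≠ 6 ∧ ((w ≥ -9 → w = 13) → 2*val_1 = -3)))); else branch requires ∀val_1. (2*v ≠ 6 ∧ ((w ≥ -9 → w = 13) → 2*val_1 = -3)).
Before the if: (2*v + val > -7 → (((2*w ≠ 2*d + 6 ∨ 2*w < -4) → (2*d = v + w - 8 ∧ (∀val_1. (2*v ≠ 6 ∧ ((w ≥ -9 → w = 13) → 2*val_1 = -3))))) ∧ ((¬(2*w ≠ 2*d + 6 ∨ 2*w < -4)) → (∀val_1. (2*v ≠ 6 ∧ ((w ≥ -9 → w = 13) → 2*val_1 = -3)))))) ∧ ((¬(2*v + val > -7)) → (∀val_1. (2*v ≠ 6 ∧ ((w ≥ -9 → w = 13) → 2*val_1 = -3))))
Answer: WP = (2*v + val > -7 → (((2*w ≠ 2*d + 6 ∨ 2*w < -4) → (2*d = v + w - 8 ∧ (∀val_1. (2*v ≠ 6 ∧ ((w ≥ -9 → w = 13) → 2*val_1 = -3))))) ∧ ((¬(2*w ≠ 2*d + 6 ∨ 2*w < -4)) → (∀val_1. (2*v ≠ 6 ∧ ((w ≥ -9 → w = 13) → 2*val_1 = -3)))))) ∧ ((¬(2*v + val > -7)) → (∀val_1. (2*v ≠ 6 ∧ ((w ≥ -9 → w = 13) → 2*val_1 = -3))))


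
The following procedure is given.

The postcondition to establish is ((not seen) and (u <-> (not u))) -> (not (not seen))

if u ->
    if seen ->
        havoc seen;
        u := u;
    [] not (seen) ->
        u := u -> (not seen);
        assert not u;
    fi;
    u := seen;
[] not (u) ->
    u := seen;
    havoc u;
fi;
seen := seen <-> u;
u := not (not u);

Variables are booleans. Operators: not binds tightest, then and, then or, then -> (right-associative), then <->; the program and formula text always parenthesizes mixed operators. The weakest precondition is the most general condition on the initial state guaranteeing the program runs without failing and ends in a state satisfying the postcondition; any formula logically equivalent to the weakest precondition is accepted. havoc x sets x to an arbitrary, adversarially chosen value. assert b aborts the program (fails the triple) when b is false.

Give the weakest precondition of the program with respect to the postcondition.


Working backward. After the program, the postcondition ((not seen) and (u <-> (not u))) -> (not (not seen)) must hold; in canonical form it is ((not seen) and (u <-> (not u))) -> seen.
Before u := not (not u): ((not seen) and (u <-> (not u))) -> seen
Before seen := seen <-> u: ((not (seen <-> u)) and (u <-> (not u))) -> (seen <-> u)
Then branch requires (not seen) -> (not (u -> (not seen))); else branch requires true.
Before the if: u -> ((not seen) -> (not (u -> (not seen))))
Answer: WP = u -> ((not seen) -> (not (u -> (not seen))))
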